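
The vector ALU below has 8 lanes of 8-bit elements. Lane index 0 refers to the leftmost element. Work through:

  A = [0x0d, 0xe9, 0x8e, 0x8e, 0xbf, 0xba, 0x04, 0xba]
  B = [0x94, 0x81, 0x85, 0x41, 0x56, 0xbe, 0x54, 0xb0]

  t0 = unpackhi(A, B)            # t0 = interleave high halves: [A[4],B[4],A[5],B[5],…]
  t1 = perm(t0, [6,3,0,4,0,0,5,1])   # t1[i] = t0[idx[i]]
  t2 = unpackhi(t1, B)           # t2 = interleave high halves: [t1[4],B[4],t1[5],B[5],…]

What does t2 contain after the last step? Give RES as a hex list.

t0 = [0xbf, 0x56, 0xba, 0xbe, 0x04, 0x54, 0xba, 0xb0]
t1 = [0xba, 0xbe, 0xbf, 0x04, 0xbf, 0xbf, 0x54, 0x56]
t2 = [0xbf, 0x56, 0xbf, 0xbe, 0x54, 0x54, 0x56, 0xb0]

RES = [ 0xbf  0x56  0xbf  0xbe  0x54  0x54  0x56  0xb0 ]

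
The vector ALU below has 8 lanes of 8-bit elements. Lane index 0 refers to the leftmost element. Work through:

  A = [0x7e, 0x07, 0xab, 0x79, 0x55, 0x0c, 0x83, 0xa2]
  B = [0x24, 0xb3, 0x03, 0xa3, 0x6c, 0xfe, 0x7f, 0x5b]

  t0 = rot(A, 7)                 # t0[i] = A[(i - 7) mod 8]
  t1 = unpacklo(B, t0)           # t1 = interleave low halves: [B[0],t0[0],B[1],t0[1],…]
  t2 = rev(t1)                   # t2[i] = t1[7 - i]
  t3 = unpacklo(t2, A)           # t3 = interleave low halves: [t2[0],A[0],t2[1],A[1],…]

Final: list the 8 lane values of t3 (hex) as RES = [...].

RES = [ 0x55  0x7e  0xa3  0x07  0x79  0xab  0x03  0x79 ]

t0 = [0x07, 0xab, 0x79, 0x55, 0x0c, 0x83, 0xa2, 0x7e]
t1 = [0x24, 0x07, 0xb3, 0xab, 0x03, 0x79, 0xa3, 0x55]
t2 = [0x55, 0xa3, 0x79, 0x03, 0xab, 0xb3, 0x07, 0x24]
t3 = [0x55, 0x7e, 0xa3, 0x07, 0x79, 0xab, 0x03, 0x79]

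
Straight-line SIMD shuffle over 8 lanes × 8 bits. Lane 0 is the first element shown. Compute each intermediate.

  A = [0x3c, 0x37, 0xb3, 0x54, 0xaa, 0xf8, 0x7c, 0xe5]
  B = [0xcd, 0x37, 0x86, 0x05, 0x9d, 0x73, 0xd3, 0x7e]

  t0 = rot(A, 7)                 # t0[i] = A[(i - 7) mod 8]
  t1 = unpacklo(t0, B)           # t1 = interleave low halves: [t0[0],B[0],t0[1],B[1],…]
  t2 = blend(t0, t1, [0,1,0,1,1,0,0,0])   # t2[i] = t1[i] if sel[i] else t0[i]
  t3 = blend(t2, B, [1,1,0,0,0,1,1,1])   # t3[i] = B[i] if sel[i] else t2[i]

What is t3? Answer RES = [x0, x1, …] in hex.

RES = [ 0xcd  0x37  0x54  0x37  0x54  0x73  0xd3  0x7e ]

t0 = [0x37, 0xb3, 0x54, 0xaa, 0xf8, 0x7c, 0xe5, 0x3c]
t1 = [0x37, 0xcd, 0xb3, 0x37, 0x54, 0x86, 0xaa, 0x05]
t2 = [0x37, 0xcd, 0x54, 0x37, 0x54, 0x7c, 0xe5, 0x3c]
t3 = [0xcd, 0x37, 0x54, 0x37, 0x54, 0x73, 0xd3, 0x7e]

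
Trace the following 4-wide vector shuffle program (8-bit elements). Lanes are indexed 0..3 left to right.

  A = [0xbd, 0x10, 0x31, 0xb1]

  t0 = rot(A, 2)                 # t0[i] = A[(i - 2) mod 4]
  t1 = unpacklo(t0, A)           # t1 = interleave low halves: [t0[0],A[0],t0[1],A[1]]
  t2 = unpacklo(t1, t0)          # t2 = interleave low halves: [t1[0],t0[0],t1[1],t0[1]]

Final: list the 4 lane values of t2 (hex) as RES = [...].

  t0: 31 b1 bd 10
  t1: 31 bd b1 10
  t2: 31 31 bd b1

RES = [ 0x31  0x31  0xbd  0xb1 ]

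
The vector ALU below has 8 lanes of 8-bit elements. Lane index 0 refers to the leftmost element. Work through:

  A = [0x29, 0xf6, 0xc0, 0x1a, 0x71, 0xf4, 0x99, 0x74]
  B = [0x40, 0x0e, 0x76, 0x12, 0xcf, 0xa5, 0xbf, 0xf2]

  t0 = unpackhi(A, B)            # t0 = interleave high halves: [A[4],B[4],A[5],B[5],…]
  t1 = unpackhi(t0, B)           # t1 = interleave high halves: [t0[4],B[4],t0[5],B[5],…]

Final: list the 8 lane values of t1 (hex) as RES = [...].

  t0: 71 cf f4 a5 99 bf 74 f2
  t1: 99 cf bf a5 74 bf f2 f2

RES = [ 0x99  0xcf  0xbf  0xa5  0x74  0xbf  0xf2  0xf2 ]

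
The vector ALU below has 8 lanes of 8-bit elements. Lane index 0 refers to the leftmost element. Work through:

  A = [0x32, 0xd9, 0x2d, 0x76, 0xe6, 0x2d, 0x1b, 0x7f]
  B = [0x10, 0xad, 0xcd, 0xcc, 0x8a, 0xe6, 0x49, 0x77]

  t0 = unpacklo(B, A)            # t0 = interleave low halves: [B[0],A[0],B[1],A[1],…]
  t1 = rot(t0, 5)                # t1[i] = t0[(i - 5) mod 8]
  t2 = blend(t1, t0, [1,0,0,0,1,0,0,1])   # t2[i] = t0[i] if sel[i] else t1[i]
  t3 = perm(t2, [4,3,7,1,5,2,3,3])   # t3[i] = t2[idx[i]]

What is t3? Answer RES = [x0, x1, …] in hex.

RES = [ 0xcd  0xcc  0x76  0xcd  0x10  0x2d  0xcc  0xcc ]

t0 = [0x10, 0x32, 0xad, 0xd9, 0xcd, 0x2d, 0xcc, 0x76]
t1 = [0xd9, 0xcd, 0x2d, 0xcc, 0x76, 0x10, 0x32, 0xad]
t2 = [0x10, 0xcd, 0x2d, 0xcc, 0xcd, 0x10, 0x32, 0x76]
t3 = [0xcd, 0xcc, 0x76, 0xcd, 0x10, 0x2d, 0xcc, 0xcc]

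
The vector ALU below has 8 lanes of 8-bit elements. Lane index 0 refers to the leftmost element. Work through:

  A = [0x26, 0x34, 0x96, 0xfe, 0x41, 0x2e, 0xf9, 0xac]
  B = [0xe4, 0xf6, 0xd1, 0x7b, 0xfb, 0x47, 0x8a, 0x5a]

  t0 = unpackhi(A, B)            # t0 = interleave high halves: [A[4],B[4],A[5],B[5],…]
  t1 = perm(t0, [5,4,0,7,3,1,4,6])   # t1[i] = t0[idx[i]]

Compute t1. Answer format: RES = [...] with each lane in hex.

t0 = [0x41, 0xfb, 0x2e, 0x47, 0xf9, 0x8a, 0xac, 0x5a]
t1 = [0x8a, 0xf9, 0x41, 0x5a, 0x47, 0xfb, 0xf9, 0xac]

RES = [0x8a, 0xf9, 0x41, 0x5a, 0x47, 0xfb, 0xf9, 0xac]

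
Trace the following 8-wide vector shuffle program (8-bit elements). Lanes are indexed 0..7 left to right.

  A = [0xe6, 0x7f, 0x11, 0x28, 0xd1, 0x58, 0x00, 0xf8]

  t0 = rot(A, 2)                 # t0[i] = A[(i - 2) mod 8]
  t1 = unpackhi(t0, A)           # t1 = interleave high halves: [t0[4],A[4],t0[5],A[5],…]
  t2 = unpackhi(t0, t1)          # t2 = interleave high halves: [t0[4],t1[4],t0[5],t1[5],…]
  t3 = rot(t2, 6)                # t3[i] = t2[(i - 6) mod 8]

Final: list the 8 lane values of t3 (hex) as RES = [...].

  t0: 00 f8 e6 7f 11 28 d1 58
  t1: 11 d1 28 58 d1 00 58 f8
  t2: 11 d1 28 00 d1 58 58 f8
  t3: 28 00 d1 58 58 f8 11 d1

RES = [0x28, 0x00, 0xd1, 0x58, 0x58, 0xf8, 0x11, 0xd1]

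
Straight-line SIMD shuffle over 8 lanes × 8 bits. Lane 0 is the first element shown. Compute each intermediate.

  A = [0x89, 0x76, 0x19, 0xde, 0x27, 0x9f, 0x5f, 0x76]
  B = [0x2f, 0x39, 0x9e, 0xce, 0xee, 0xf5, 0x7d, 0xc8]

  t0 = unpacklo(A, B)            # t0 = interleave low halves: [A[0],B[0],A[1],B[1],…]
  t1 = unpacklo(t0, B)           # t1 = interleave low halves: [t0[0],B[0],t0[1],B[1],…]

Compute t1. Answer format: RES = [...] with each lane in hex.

RES = [ 0x89  0x2f  0x2f  0x39  0x76  0x9e  0x39  0xce ]

t0 = [0x89, 0x2f, 0x76, 0x39, 0x19, 0x9e, 0xde, 0xce]
t1 = [0x89, 0x2f, 0x2f, 0x39, 0x76, 0x9e, 0x39, 0xce]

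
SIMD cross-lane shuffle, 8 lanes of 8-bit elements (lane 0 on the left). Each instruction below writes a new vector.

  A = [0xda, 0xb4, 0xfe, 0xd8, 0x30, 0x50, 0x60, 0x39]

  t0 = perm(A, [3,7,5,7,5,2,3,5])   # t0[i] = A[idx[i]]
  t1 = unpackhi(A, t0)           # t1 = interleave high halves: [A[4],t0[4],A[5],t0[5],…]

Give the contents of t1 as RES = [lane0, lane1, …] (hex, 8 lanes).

  t0: d8 39 50 39 50 fe d8 50
  t1: 30 50 50 fe 60 d8 39 50

RES = [ 0x30  0x50  0x50  0xfe  0x60  0xd8  0x39  0x50 ]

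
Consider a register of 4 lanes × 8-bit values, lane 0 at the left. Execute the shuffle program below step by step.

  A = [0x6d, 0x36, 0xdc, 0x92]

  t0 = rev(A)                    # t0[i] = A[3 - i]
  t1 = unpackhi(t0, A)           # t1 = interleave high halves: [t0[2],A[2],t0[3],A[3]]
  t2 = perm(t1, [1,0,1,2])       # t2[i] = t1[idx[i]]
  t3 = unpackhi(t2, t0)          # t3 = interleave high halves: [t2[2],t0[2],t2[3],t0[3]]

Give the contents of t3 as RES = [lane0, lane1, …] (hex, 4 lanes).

t0 = [0x92, 0xdc, 0x36, 0x6d]
t1 = [0x36, 0xdc, 0x6d, 0x92]
t2 = [0xdc, 0x36, 0xdc, 0x6d]
t3 = [0xdc, 0x36, 0x6d, 0x6d]

RES = [0xdc, 0x36, 0x6d, 0x6d]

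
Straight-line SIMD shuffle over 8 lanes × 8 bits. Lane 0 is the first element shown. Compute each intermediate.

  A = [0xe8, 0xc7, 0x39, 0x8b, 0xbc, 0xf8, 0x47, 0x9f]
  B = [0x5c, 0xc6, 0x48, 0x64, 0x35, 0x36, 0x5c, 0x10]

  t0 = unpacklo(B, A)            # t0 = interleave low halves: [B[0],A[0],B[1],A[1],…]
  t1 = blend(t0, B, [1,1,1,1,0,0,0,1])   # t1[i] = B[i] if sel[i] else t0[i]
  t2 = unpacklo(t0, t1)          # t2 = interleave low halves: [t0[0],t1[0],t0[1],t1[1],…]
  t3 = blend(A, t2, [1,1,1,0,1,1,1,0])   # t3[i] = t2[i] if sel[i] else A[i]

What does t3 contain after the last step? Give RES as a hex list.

RES = [ 0x5c  0x5c  0xe8  0x8b  0xc6  0x48  0xc7  0x9f ]

  t0: 5c e8 c6 c7 48 39 64 8b
  t1: 5c c6 48 64 48 39 64 10
  t2: 5c 5c e8 c6 c6 48 c7 64
  t3: 5c 5c e8 8b c6 48 c7 9f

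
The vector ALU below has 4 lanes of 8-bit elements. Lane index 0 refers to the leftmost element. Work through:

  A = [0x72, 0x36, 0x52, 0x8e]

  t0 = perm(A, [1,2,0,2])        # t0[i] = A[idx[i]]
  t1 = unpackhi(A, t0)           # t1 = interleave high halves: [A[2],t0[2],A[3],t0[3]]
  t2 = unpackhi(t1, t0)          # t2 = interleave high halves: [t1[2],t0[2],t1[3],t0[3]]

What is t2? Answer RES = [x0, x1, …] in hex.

RES = [0x8e, 0x72, 0x52, 0x52]

  t0: 36 52 72 52
  t1: 52 72 8e 52
  t2: 8e 72 52 52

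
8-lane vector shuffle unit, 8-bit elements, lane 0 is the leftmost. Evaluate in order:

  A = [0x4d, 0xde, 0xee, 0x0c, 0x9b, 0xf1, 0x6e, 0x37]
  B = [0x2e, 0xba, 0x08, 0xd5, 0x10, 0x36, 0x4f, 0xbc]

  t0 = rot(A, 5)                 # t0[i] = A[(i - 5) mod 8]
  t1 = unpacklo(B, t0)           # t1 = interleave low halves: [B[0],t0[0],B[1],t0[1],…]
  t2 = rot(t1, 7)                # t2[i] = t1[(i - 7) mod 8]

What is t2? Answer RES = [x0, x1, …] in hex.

t0 = [0x0c, 0x9b, 0xf1, 0x6e, 0x37, 0x4d, 0xde, 0xee]
t1 = [0x2e, 0x0c, 0xba, 0x9b, 0x08, 0xf1, 0xd5, 0x6e]
t2 = [0x0c, 0xba, 0x9b, 0x08, 0xf1, 0xd5, 0x6e, 0x2e]

RES = [0x0c, 0xba, 0x9b, 0x08, 0xf1, 0xd5, 0x6e, 0x2e]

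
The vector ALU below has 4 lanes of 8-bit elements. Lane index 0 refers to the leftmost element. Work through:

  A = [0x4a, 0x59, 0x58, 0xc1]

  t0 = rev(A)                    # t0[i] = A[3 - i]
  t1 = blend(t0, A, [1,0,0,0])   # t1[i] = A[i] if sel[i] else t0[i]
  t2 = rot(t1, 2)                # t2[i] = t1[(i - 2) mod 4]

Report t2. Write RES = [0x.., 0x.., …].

RES = [0x59, 0x4a, 0x4a, 0x58]

→ t0 |c1|58|59|4a|
→ t1 |4a|58|59|4a|
→ t2 |59|4a|4a|58|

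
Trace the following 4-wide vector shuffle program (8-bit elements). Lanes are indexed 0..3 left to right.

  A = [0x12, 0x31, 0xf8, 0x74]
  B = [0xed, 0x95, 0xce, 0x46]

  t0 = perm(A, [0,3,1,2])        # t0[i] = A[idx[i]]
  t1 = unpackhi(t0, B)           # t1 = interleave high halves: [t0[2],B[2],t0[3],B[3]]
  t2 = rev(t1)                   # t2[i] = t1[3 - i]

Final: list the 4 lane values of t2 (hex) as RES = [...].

RES = [ 0x46  0xf8  0xce  0x31 ]

  t0: 12 74 31 f8
  t1: 31 ce f8 46
  t2: 46 f8 ce 31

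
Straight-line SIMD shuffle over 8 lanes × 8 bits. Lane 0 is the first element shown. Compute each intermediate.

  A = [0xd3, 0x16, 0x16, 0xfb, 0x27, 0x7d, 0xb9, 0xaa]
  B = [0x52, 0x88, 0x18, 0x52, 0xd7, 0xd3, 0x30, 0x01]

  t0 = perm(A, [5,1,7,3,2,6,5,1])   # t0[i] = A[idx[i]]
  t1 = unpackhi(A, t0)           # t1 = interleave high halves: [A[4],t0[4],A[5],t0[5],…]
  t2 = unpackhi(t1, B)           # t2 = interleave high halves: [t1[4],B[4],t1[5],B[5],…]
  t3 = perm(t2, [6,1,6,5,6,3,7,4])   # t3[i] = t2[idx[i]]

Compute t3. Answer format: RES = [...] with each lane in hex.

RES = [ 0x16  0xd7  0x16  0x30  0x16  0xd3  0x01  0xaa ]

t0 = [0x7d, 0x16, 0xaa, 0xfb, 0x16, 0xb9, 0x7d, 0x16]
t1 = [0x27, 0x16, 0x7d, 0xb9, 0xb9, 0x7d, 0xaa, 0x16]
t2 = [0xb9, 0xd7, 0x7d, 0xd3, 0xaa, 0x30, 0x16, 0x01]
t3 = [0x16, 0xd7, 0x16, 0x30, 0x16, 0xd3, 0x01, 0xaa]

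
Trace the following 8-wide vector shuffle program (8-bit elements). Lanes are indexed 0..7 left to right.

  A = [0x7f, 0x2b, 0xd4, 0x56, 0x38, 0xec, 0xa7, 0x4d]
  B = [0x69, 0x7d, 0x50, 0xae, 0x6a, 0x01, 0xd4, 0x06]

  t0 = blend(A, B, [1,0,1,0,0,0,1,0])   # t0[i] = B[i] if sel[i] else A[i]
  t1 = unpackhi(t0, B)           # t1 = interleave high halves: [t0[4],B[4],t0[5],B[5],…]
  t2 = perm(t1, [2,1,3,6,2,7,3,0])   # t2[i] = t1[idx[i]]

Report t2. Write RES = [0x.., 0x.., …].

RES = [ 0xec  0x6a  0x01  0x4d  0xec  0x06  0x01  0x38 ]

→ t0 |69|2b|50|56|38|ec|d4|4d|
→ t1 |38|6a|ec|01|d4|d4|4d|06|
→ t2 |ec|6a|01|4d|ec|06|01|38|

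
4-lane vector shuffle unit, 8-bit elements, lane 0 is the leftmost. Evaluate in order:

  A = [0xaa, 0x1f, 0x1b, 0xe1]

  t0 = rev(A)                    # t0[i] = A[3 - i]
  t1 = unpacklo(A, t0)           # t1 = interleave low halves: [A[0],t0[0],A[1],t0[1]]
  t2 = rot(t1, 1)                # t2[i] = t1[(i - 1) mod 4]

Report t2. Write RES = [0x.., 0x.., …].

RES = [0x1b, 0xaa, 0xe1, 0x1f]

t0 = [0xe1, 0x1b, 0x1f, 0xaa]
t1 = [0xaa, 0xe1, 0x1f, 0x1b]
t2 = [0x1b, 0xaa, 0xe1, 0x1f]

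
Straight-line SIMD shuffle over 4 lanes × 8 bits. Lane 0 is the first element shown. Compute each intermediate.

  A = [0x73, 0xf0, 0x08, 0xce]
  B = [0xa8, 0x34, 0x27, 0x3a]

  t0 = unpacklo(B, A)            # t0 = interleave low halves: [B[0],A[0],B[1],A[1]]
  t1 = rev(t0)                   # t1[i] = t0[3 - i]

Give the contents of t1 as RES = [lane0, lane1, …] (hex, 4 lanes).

RES = [ 0xf0  0x34  0x73  0xa8 ]

→ t0 |a8|73|34|f0|
→ t1 |f0|34|73|a8|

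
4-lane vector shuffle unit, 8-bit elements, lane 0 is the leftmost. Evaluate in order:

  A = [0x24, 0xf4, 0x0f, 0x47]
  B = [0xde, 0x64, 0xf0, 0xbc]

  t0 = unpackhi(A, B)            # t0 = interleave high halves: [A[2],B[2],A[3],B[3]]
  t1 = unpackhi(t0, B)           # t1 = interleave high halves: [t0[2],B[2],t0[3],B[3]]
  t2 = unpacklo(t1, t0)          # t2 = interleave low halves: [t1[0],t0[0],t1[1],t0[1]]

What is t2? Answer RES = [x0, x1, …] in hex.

RES = [0x47, 0x0f, 0xf0, 0xf0]

  t0: 0f f0 47 bc
  t1: 47 f0 bc bc
  t2: 47 0f f0 f0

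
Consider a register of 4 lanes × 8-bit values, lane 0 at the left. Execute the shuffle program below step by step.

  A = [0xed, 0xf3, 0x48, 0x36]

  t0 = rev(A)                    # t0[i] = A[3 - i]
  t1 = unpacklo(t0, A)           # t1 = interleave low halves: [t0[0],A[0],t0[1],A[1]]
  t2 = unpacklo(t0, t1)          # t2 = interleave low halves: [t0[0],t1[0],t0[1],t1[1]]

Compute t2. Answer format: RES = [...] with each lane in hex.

→ t0 |36|48|f3|ed|
→ t1 |36|ed|48|f3|
→ t2 |36|36|48|ed|

RES = [ 0x36  0x36  0x48  0xed ]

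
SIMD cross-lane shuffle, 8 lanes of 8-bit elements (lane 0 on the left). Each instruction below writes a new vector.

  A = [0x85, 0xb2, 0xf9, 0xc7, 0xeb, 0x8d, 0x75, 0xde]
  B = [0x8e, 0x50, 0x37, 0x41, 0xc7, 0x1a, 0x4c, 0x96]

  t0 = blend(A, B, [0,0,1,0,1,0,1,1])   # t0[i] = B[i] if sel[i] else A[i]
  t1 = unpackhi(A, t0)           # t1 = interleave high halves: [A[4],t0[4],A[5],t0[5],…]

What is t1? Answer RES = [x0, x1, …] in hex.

  t0: 85 b2 37 c7 c7 8d 4c 96
  t1: eb c7 8d 8d 75 4c de 96

RES = [0xeb, 0xc7, 0x8d, 0x8d, 0x75, 0x4c, 0xde, 0x96]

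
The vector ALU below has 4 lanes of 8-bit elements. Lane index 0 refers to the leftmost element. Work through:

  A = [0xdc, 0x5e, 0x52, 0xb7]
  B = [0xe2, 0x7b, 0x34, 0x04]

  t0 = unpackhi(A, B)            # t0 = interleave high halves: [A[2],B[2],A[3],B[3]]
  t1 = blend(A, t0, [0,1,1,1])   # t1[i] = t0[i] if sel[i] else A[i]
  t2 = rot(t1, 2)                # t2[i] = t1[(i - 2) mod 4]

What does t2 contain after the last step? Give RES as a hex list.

RES = [ 0xb7  0x04  0xdc  0x34 ]

  t0: 52 34 b7 04
  t1: dc 34 b7 04
  t2: b7 04 dc 34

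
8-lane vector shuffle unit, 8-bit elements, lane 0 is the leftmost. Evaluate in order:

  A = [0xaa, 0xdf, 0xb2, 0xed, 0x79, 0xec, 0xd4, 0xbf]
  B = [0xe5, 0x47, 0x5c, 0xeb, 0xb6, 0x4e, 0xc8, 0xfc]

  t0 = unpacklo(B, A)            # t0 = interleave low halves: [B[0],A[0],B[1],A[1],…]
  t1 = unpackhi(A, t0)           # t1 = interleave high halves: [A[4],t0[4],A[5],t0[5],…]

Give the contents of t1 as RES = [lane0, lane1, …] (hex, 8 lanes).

RES = [0x79, 0x5c, 0xec, 0xb2, 0xd4, 0xeb, 0xbf, 0xed]

  t0: e5 aa 47 df 5c b2 eb ed
  t1: 79 5c ec b2 d4 eb bf ed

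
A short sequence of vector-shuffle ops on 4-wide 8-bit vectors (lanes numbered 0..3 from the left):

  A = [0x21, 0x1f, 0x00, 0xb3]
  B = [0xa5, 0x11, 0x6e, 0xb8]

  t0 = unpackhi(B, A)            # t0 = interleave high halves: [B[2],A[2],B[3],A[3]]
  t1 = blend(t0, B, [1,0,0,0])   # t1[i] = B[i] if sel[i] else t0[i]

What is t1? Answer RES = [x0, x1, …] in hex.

RES = [0xa5, 0x00, 0xb8, 0xb3]

  t0: 6e 00 b8 b3
  t1: a5 00 b8 b3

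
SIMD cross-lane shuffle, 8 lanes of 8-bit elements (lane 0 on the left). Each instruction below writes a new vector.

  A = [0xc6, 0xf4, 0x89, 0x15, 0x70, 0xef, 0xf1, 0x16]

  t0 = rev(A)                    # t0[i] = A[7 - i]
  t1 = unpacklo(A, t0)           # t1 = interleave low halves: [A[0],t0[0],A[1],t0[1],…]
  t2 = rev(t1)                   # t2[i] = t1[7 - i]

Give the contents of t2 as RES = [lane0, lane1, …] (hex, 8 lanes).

RES = [0x70, 0x15, 0xef, 0x89, 0xf1, 0xf4, 0x16, 0xc6]

→ t0 |16|f1|ef|70|15|89|f4|c6|
→ t1 |c6|16|f4|f1|89|ef|15|70|
→ t2 |70|15|ef|89|f1|f4|16|c6|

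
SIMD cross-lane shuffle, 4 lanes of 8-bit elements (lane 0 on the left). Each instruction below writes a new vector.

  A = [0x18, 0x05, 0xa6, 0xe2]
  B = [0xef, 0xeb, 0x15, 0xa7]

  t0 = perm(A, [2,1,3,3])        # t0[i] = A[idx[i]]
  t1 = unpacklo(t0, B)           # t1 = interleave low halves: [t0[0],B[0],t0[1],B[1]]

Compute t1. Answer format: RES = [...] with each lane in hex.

RES = [ 0xa6  0xef  0x05  0xeb ]

→ t0 |a6|05|e2|e2|
→ t1 |a6|ef|05|eb|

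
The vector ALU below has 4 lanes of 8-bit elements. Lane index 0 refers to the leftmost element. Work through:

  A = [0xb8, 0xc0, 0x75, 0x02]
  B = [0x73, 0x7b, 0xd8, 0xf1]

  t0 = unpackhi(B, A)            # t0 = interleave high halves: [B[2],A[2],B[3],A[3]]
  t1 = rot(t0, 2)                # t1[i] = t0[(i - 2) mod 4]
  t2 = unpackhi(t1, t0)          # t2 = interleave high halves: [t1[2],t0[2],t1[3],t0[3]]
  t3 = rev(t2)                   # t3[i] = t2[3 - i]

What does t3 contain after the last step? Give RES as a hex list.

t0 = [0xd8, 0x75, 0xf1, 0x02]
t1 = [0xf1, 0x02, 0xd8, 0x75]
t2 = [0xd8, 0xf1, 0x75, 0x02]
t3 = [0x02, 0x75, 0xf1, 0xd8]

RES = [ 0x02  0x75  0xf1  0xd8 ]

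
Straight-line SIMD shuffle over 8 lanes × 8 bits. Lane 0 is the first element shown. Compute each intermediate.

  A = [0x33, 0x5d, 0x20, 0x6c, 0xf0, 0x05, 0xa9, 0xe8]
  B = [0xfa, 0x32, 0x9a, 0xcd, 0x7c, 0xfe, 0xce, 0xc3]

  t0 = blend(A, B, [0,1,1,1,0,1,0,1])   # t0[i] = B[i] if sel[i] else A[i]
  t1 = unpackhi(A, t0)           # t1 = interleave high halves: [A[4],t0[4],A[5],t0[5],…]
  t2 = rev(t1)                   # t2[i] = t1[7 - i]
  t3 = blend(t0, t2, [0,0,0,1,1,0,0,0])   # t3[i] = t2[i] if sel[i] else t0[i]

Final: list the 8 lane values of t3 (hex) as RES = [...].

RES = [0x33, 0x32, 0x9a, 0xa9, 0xfe, 0xfe, 0xa9, 0xc3]

→ t0 |33|32|9a|cd|f0|fe|a9|c3|
→ t1 |f0|f0|05|fe|a9|a9|e8|c3|
→ t2 |c3|e8|a9|a9|fe|05|f0|f0|
→ t3 |33|32|9a|a9|fe|fe|a9|c3|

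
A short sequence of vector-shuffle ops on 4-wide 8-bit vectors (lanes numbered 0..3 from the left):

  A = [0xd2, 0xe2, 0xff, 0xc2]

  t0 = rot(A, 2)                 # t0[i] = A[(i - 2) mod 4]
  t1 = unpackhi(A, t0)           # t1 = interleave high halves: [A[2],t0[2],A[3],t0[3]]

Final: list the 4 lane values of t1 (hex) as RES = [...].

RES = [ 0xff  0xd2  0xc2  0xe2 ]

→ t0 |ff|c2|d2|e2|
→ t1 |ff|d2|c2|e2|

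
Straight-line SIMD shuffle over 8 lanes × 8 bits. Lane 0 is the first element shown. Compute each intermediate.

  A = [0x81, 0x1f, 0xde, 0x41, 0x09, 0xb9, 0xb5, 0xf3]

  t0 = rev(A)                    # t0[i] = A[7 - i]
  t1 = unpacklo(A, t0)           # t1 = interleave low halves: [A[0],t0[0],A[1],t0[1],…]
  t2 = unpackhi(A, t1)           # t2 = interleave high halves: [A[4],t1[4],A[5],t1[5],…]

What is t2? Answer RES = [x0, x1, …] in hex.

→ t0 |f3|b5|b9|09|41|de|1f|81|
→ t1 |81|f3|1f|b5|de|b9|41|09|
→ t2 |09|de|b9|b9|b5|41|f3|09|

RES = [ 0x09  0xde  0xb9  0xb9  0xb5  0x41  0xf3  0x09 ]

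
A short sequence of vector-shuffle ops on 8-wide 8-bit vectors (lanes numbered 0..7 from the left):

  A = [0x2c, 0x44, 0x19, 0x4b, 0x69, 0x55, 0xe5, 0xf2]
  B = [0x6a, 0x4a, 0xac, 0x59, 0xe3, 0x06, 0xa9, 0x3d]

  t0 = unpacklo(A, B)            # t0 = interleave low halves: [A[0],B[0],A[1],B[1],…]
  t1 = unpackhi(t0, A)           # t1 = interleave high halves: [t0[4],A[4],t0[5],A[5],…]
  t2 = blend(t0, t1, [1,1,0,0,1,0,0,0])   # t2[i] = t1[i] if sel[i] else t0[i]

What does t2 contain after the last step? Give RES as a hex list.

RES = [0x19, 0x69, 0x44, 0x4a, 0x4b, 0xac, 0x4b, 0x59]

  t0: 2c 6a 44 4a 19 ac 4b 59
  t1: 19 69 ac 55 4b e5 59 f2
  t2: 19 69 44 4a 4b ac 4b 59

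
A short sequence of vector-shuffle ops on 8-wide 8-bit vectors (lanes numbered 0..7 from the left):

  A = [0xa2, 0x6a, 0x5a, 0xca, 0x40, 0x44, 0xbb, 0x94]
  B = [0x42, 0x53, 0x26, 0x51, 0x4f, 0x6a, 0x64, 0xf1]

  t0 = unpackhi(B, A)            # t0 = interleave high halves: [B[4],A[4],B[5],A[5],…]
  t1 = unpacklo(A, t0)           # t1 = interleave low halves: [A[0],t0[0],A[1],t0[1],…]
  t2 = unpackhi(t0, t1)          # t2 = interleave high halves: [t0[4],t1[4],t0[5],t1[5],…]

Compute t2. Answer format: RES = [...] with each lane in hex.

RES = [ 0x64  0x5a  0xbb  0x6a  0xf1  0xca  0x94  0x44 ]

→ t0 |4f|40|6a|44|64|bb|f1|94|
→ t1 |a2|4f|6a|40|5a|6a|ca|44|
→ t2 |64|5a|bb|6a|f1|ca|94|44|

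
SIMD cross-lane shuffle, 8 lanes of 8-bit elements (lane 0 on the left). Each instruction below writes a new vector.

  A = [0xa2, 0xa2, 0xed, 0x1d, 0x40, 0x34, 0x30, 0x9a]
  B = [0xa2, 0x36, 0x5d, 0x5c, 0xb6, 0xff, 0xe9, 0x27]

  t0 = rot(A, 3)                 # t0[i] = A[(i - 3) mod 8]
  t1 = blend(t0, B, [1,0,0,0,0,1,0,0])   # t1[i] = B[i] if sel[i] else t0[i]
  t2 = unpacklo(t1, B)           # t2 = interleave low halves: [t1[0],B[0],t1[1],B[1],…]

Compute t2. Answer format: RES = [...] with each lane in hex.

RES = [ 0xa2  0xa2  0x30  0x36  0x9a  0x5d  0xa2  0x5c ]

t0 = [0x34, 0x30, 0x9a, 0xa2, 0xa2, 0xed, 0x1d, 0x40]
t1 = [0xa2, 0x30, 0x9a, 0xa2, 0xa2, 0xff, 0x1d, 0x40]
t2 = [0xa2, 0xa2, 0x30, 0x36, 0x9a, 0x5d, 0xa2, 0x5c]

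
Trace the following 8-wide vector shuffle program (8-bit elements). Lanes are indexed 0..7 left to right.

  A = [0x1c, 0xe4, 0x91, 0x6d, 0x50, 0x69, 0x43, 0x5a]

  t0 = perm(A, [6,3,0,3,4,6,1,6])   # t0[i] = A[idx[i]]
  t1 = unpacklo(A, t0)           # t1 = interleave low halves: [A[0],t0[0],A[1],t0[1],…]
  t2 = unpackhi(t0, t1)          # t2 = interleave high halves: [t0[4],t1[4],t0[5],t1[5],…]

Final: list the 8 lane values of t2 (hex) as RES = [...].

RES = [0x50, 0x91, 0x43, 0x1c, 0xe4, 0x6d, 0x43, 0x6d]

→ t0 |43|6d|1c|6d|50|43|e4|43|
→ t1 |1c|43|e4|6d|91|1c|6d|6d|
→ t2 |50|91|43|1c|e4|6d|43|6d|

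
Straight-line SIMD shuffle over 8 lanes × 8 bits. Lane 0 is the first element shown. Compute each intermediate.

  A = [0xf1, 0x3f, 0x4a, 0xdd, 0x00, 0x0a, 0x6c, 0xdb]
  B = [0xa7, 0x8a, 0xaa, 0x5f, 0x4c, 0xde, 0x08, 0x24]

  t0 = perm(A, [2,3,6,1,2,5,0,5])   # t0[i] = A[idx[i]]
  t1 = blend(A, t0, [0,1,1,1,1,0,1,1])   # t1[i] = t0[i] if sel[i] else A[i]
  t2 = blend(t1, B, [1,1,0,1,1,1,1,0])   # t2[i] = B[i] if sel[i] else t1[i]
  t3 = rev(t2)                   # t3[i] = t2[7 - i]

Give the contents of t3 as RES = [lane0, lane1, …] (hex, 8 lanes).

t0 = [0x4a, 0xdd, 0x6c, 0x3f, 0x4a, 0x0a, 0xf1, 0x0a]
t1 = [0xf1, 0xdd, 0x6c, 0x3f, 0x4a, 0x0a, 0xf1, 0x0a]
t2 = [0xa7, 0x8a, 0x6c, 0x5f, 0x4c, 0xde, 0x08, 0x0a]
t3 = [0x0a, 0x08, 0xde, 0x4c, 0x5f, 0x6c, 0x8a, 0xa7]

RES = [0x0a, 0x08, 0xde, 0x4c, 0x5f, 0x6c, 0x8a, 0xa7]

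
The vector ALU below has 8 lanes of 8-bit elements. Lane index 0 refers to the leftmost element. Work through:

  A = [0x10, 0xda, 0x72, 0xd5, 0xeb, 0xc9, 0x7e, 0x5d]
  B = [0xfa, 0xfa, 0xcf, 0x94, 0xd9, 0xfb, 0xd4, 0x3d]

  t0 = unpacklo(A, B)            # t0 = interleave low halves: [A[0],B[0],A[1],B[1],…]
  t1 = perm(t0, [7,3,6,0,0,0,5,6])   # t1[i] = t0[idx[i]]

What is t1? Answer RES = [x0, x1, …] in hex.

RES = [0x94, 0xfa, 0xd5, 0x10, 0x10, 0x10, 0xcf, 0xd5]

  t0: 10 fa da fa 72 cf d5 94
  t1: 94 fa d5 10 10 10 cf d5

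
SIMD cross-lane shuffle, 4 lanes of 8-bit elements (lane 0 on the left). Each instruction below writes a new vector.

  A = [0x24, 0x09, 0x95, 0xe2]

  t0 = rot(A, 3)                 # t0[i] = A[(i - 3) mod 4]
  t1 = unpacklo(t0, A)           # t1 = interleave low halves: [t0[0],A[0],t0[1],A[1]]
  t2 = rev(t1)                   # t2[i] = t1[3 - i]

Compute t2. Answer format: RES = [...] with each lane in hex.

  t0: 09 95 e2 24
  t1: 09 24 95 09
  t2: 09 95 24 09

RES = [0x09, 0x95, 0x24, 0x09]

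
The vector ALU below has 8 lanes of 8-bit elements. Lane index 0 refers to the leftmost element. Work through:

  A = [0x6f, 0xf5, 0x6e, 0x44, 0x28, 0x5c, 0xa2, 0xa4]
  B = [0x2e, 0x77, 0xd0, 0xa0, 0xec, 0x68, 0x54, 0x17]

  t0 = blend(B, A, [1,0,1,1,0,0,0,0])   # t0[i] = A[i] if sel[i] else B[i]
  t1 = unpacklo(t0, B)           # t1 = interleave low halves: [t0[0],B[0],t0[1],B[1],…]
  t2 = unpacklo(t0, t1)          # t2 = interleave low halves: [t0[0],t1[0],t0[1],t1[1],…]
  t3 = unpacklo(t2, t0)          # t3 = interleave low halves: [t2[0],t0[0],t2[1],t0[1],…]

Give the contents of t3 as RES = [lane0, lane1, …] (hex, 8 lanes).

t0 = [0x6f, 0x77, 0x6e, 0x44, 0xec, 0x68, 0x54, 0x17]
t1 = [0x6f, 0x2e, 0x77, 0x77, 0x6e, 0xd0, 0x44, 0xa0]
t2 = [0x6f, 0x6f, 0x77, 0x2e, 0x6e, 0x77, 0x44, 0x77]
t3 = [0x6f, 0x6f, 0x6f, 0x77, 0x77, 0x6e, 0x2e, 0x44]

RES = [ 0x6f  0x6f  0x6f  0x77  0x77  0x6e  0x2e  0x44 ]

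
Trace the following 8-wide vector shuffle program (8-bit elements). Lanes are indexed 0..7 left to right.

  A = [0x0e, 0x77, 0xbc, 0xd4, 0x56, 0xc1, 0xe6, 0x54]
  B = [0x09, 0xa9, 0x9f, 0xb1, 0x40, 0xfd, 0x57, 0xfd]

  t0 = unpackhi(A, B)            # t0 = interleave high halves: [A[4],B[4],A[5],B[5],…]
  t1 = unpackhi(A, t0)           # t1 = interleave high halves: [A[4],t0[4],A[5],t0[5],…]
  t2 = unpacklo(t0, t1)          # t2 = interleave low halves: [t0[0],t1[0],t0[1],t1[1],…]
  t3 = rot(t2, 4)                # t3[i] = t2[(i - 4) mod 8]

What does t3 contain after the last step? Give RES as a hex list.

RES = [0xc1, 0xc1, 0xfd, 0x57, 0x56, 0x56, 0x40, 0xe6]

→ t0 |56|40|c1|fd|e6|57|54|fd|
→ t1 |56|e6|c1|57|e6|54|54|fd|
→ t2 |56|56|40|e6|c1|c1|fd|57|
→ t3 |c1|c1|fd|57|56|56|40|e6|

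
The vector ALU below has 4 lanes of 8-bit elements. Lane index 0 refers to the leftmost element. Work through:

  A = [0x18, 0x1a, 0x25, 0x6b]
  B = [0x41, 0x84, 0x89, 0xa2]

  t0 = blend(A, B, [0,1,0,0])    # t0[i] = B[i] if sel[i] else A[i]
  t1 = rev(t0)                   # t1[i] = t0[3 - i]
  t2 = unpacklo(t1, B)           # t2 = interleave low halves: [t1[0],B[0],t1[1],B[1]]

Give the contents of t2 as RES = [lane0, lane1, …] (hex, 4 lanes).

t0 = [0x18, 0x84, 0x25, 0x6b]
t1 = [0x6b, 0x25, 0x84, 0x18]
t2 = [0x6b, 0x41, 0x25, 0x84]

RES = [0x6b, 0x41, 0x25, 0x84]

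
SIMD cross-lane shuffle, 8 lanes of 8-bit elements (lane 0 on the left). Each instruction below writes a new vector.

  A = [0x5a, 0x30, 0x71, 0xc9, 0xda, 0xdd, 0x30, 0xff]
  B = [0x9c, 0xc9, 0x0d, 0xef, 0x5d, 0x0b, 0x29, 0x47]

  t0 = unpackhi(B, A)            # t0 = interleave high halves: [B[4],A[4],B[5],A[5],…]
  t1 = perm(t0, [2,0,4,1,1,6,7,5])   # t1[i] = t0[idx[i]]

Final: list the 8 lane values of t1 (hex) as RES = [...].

RES = [0x0b, 0x5d, 0x29, 0xda, 0xda, 0x47, 0xff, 0x30]

→ t0 |5d|da|0b|dd|29|30|47|ff|
→ t1 |0b|5d|29|da|da|47|ff|30|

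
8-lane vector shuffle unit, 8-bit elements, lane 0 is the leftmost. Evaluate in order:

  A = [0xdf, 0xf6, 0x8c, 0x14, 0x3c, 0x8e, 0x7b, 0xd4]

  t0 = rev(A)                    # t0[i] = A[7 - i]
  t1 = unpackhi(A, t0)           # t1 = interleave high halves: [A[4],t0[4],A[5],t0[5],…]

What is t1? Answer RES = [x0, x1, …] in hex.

t0 = [0xd4, 0x7b, 0x8e, 0x3c, 0x14, 0x8c, 0xf6, 0xdf]
t1 = [0x3c, 0x14, 0x8e, 0x8c, 0x7b, 0xf6, 0xd4, 0xdf]

RES = [ 0x3c  0x14  0x8e  0x8c  0x7b  0xf6  0xd4  0xdf ]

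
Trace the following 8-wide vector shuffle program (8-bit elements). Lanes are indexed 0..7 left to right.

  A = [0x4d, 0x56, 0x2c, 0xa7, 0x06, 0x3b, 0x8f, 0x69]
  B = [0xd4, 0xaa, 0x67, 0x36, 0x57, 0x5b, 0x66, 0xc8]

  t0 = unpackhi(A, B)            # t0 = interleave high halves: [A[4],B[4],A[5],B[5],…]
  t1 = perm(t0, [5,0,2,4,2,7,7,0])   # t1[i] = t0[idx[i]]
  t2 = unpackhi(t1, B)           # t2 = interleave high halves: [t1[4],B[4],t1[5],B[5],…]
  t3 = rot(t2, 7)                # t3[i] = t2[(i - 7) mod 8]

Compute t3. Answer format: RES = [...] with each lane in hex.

  t0: 06 57 3b 5b 8f 66 69 c8
  t1: 66 06 3b 8f 3b c8 c8 06
  t2: 3b 57 c8 5b c8 66 06 c8
  t3: 57 c8 5b c8 66 06 c8 3b

RES = [ 0x57  0xc8  0x5b  0xc8  0x66  0x06  0xc8  0x3b ]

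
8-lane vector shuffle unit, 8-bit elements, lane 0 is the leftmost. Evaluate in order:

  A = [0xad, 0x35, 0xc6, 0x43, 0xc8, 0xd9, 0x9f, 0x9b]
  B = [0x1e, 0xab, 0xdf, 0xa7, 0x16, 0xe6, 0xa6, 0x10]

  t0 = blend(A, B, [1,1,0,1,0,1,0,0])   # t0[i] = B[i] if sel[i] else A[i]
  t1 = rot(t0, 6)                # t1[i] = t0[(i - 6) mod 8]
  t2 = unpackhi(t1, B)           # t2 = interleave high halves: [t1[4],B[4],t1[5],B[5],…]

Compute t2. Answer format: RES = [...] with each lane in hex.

RES = [ 0x9f  0x16  0x9b  0xe6  0x1e  0xa6  0xab  0x10 ]

t0 = [0x1e, 0xab, 0xc6, 0xa7, 0xc8, 0xe6, 0x9f, 0x9b]
t1 = [0xc6, 0xa7, 0xc8, 0xe6, 0x9f, 0x9b, 0x1e, 0xab]
t2 = [0x9f, 0x16, 0x9b, 0xe6, 0x1e, 0xa6, 0xab, 0x10]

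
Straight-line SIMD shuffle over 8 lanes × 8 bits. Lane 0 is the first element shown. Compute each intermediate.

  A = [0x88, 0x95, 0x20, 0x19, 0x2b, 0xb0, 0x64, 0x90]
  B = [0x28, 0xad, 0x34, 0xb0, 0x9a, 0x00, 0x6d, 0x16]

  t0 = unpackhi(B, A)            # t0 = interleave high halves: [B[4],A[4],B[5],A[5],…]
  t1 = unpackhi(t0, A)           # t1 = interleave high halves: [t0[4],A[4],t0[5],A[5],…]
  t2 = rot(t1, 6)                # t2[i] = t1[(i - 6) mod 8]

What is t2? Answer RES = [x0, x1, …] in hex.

RES = [ 0x64  0xb0  0x16  0x64  0x90  0x90  0x6d  0x2b ]

t0 = [0x9a, 0x2b, 0x00, 0xb0, 0x6d, 0x64, 0x16, 0x90]
t1 = [0x6d, 0x2b, 0x64, 0xb0, 0x16, 0x64, 0x90, 0x90]
t2 = [0x64, 0xb0, 0x16, 0x64, 0x90, 0x90, 0x6d, 0x2b]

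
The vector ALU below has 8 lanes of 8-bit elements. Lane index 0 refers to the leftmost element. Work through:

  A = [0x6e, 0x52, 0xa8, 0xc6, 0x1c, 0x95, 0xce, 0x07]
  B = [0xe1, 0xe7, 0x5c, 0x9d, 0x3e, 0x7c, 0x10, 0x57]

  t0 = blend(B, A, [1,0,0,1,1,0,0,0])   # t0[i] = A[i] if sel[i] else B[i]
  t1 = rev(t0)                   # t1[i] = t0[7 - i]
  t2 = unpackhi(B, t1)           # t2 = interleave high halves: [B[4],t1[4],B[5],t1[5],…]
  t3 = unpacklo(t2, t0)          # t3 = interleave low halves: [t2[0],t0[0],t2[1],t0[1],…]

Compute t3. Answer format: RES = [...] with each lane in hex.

RES = [ 0x3e  0x6e  0xc6  0xe7  0x7c  0x5c  0x5c  0xc6 ]

t0 = [0x6e, 0xe7, 0x5c, 0xc6, 0x1c, 0x7c, 0x10, 0x57]
t1 = [0x57, 0x10, 0x7c, 0x1c, 0xc6, 0x5c, 0xe7, 0x6e]
t2 = [0x3e, 0xc6, 0x7c, 0x5c, 0x10, 0xe7, 0x57, 0x6e]
t3 = [0x3e, 0x6e, 0xc6, 0xe7, 0x7c, 0x5c, 0x5c, 0xc6]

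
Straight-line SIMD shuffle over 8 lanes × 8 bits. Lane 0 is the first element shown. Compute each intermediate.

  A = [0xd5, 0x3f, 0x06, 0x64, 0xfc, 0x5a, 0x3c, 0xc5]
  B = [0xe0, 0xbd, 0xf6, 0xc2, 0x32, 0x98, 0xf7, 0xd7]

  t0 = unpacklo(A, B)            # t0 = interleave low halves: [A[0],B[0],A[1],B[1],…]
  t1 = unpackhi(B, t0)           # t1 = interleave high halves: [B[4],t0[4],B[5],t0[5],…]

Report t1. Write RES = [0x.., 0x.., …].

RES = [ 0x32  0x06  0x98  0xf6  0xf7  0x64  0xd7  0xc2 ]

  t0: d5 e0 3f bd 06 f6 64 c2
  t1: 32 06 98 f6 f7 64 d7 c2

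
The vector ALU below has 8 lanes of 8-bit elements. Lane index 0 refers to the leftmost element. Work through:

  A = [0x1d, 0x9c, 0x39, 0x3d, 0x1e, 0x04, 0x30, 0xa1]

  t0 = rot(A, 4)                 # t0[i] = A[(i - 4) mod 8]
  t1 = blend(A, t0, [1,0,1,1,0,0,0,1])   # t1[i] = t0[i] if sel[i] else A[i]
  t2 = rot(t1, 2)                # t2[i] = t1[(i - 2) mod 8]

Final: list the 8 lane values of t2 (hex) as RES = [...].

RES = [ 0x30  0x3d  0x1e  0x9c  0x30  0xa1  0x1e  0x04 ]

  t0: 1e 04 30 a1 1d 9c 39 3d
  t1: 1e 9c 30 a1 1e 04 30 3d
  t2: 30 3d 1e 9c 30 a1 1e 04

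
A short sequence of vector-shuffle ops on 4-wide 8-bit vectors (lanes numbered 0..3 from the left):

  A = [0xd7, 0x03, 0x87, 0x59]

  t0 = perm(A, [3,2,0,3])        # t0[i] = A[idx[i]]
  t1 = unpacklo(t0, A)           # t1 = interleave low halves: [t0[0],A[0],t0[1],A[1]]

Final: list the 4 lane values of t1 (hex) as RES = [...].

RES = [ 0x59  0xd7  0x87  0x03 ]

→ t0 |59|87|d7|59|
→ t1 |59|d7|87|03|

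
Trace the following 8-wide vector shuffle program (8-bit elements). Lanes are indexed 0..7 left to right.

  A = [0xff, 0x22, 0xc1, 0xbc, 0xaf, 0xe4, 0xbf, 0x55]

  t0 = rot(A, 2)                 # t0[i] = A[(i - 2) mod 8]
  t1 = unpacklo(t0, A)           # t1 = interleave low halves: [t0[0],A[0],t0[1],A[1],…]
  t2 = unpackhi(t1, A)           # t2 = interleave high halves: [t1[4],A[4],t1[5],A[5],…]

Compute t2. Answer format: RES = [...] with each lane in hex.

t0 = [0xbf, 0x55, 0xff, 0x22, 0xc1, 0xbc, 0xaf, 0xe4]
t1 = [0xbf, 0xff, 0x55, 0x22, 0xff, 0xc1, 0x22, 0xbc]
t2 = [0xff, 0xaf, 0xc1, 0xe4, 0x22, 0xbf, 0xbc, 0x55]

RES = [ 0xff  0xaf  0xc1  0xe4  0x22  0xbf  0xbc  0x55 ]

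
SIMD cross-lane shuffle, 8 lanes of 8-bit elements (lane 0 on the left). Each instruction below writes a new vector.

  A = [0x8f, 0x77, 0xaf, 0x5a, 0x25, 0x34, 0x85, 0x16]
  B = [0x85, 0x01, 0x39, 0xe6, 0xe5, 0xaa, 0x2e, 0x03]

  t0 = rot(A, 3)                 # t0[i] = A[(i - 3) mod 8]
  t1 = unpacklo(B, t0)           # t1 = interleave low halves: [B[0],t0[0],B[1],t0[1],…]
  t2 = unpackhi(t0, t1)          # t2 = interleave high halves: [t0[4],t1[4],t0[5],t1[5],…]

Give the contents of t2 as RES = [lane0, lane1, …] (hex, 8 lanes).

  t0: 34 85 16 8f 77 af 5a 25
  t1: 85 34 01 85 39 16 e6 8f
  t2: 77 39 af 16 5a e6 25 8f

RES = [0x77, 0x39, 0xaf, 0x16, 0x5a, 0xe6, 0x25, 0x8f]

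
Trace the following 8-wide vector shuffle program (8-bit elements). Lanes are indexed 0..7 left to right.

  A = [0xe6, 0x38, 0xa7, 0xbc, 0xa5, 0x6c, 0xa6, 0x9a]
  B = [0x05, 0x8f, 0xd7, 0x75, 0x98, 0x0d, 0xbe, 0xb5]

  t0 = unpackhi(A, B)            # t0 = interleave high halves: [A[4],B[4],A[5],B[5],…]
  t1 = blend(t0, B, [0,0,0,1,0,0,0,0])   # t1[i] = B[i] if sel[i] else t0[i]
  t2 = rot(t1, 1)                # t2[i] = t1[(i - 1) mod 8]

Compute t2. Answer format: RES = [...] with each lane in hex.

RES = [ 0xb5  0xa5  0x98  0x6c  0x75  0xa6  0xbe  0x9a ]

t0 = [0xa5, 0x98, 0x6c, 0x0d, 0xa6, 0xbe, 0x9a, 0xb5]
t1 = [0xa5, 0x98, 0x6c, 0x75, 0xa6, 0xbe, 0x9a, 0xb5]
t2 = [0xb5, 0xa5, 0x98, 0x6c, 0x75, 0xa6, 0xbe, 0x9a]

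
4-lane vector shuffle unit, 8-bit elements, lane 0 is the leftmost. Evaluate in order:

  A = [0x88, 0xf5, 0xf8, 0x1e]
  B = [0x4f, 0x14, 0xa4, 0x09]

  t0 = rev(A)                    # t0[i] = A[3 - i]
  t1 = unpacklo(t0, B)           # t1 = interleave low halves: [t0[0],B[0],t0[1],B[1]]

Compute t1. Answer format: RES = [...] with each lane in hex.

RES = [0x1e, 0x4f, 0xf8, 0x14]

  t0: 1e f8 f5 88
  t1: 1e 4f f8 14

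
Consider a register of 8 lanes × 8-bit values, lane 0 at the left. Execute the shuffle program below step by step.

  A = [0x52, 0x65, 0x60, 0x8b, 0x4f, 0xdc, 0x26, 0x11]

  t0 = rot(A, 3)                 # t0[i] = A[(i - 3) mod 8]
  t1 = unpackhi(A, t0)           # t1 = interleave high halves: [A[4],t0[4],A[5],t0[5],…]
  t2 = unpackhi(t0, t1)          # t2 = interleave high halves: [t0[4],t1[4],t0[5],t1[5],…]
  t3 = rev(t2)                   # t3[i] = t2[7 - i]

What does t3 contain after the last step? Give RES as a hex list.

RES = [0x4f, 0x4f, 0x11, 0x8b, 0x8b, 0x60, 0x26, 0x65]

t0 = [0xdc, 0x26, 0x11, 0x52, 0x65, 0x60, 0x8b, 0x4f]
t1 = [0x4f, 0x65, 0xdc, 0x60, 0x26, 0x8b, 0x11, 0x4f]
t2 = [0x65, 0x26, 0x60, 0x8b, 0x8b, 0x11, 0x4f, 0x4f]
t3 = [0x4f, 0x4f, 0x11, 0x8b, 0x8b, 0x60, 0x26, 0x65]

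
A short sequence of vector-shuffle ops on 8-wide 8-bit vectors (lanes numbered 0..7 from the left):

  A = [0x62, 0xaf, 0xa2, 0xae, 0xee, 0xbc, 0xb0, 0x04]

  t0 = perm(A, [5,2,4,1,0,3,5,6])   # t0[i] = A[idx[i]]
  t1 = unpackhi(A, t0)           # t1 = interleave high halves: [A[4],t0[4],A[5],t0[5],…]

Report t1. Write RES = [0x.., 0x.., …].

t0 = [0xbc, 0xa2, 0xee, 0xaf, 0x62, 0xae, 0xbc, 0xb0]
t1 = [0xee, 0x62, 0xbc, 0xae, 0xb0, 0xbc, 0x04, 0xb0]

RES = [ 0xee  0x62  0xbc  0xae  0xb0  0xbc  0x04  0xb0 ]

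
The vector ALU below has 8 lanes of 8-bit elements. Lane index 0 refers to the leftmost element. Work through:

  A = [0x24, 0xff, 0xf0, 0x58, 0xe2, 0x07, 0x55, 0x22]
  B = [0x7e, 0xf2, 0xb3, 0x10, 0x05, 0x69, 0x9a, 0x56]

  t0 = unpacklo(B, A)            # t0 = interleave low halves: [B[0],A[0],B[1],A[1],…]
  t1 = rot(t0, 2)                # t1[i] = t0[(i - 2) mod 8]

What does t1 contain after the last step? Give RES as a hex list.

t0 = [0x7e, 0x24, 0xf2, 0xff, 0xb3, 0xf0, 0x10, 0x58]
t1 = [0x10, 0x58, 0x7e, 0x24, 0xf2, 0xff, 0xb3, 0xf0]

RES = [0x10, 0x58, 0x7e, 0x24, 0xf2, 0xff, 0xb3, 0xf0]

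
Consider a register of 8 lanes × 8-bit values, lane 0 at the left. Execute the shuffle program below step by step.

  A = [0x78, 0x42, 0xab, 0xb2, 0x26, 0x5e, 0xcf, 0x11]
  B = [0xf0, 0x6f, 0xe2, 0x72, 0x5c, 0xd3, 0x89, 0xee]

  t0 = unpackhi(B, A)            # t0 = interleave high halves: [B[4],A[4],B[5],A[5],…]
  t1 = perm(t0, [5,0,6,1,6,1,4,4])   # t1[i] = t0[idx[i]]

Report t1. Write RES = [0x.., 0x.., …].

RES = [ 0xcf  0x5c  0xee  0x26  0xee  0x26  0x89  0x89 ]

  t0: 5c 26 d3 5e 89 cf ee 11
  t1: cf 5c ee 26 ee 26 89 89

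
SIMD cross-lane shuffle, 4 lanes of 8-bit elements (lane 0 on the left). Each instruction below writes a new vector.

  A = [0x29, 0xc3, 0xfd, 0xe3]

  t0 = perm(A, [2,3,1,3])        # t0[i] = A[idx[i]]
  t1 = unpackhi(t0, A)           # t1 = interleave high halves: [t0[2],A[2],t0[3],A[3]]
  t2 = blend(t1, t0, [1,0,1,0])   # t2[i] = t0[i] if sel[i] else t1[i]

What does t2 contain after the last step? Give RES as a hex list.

RES = [0xfd, 0xfd, 0xc3, 0xe3]

→ t0 |fd|e3|c3|e3|
→ t1 |c3|fd|e3|e3|
→ t2 |fd|fd|c3|e3|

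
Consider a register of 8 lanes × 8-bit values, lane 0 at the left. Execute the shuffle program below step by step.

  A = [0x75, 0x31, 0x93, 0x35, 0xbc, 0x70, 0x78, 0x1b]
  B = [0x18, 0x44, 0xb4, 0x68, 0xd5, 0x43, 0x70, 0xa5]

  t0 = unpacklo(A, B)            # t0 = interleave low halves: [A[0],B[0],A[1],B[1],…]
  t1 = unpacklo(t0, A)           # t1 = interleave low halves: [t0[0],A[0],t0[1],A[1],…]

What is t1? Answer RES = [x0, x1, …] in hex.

RES = [ 0x75  0x75  0x18  0x31  0x31  0x93  0x44  0x35 ]

  t0: 75 18 31 44 93 b4 35 68
  t1: 75 75 18 31 31 93 44 35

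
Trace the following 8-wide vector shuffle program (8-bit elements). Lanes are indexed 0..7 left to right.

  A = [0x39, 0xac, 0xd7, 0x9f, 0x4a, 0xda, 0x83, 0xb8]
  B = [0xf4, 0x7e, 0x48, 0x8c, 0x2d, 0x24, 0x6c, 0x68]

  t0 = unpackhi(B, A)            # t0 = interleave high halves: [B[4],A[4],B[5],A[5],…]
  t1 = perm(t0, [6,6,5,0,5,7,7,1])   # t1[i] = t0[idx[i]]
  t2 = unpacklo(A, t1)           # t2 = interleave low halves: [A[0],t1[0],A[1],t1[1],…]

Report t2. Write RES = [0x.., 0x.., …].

  t0: 2d 4a 24 da 6c 83 68 b8
  t1: 68 68 83 2d 83 b8 b8 4a
  t2: 39 68 ac 68 d7 83 9f 2d

RES = [0x39, 0x68, 0xac, 0x68, 0xd7, 0x83, 0x9f, 0x2d]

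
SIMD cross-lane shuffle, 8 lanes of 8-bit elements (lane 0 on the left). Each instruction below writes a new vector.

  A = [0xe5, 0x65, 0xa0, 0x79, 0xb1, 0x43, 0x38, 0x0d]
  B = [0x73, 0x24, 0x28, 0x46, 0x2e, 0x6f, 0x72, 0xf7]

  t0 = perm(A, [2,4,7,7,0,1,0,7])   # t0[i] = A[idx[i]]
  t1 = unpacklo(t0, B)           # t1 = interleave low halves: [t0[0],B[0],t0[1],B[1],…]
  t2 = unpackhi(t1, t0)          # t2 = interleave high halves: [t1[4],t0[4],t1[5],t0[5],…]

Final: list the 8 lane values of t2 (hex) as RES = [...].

RES = [0x0d, 0xe5, 0x28, 0x65, 0x0d, 0xe5, 0x46, 0x0d]

  t0: a0 b1 0d 0d e5 65 e5 0d
  t1: a0 73 b1 24 0d 28 0d 46
  t2: 0d e5 28 65 0d e5 46 0d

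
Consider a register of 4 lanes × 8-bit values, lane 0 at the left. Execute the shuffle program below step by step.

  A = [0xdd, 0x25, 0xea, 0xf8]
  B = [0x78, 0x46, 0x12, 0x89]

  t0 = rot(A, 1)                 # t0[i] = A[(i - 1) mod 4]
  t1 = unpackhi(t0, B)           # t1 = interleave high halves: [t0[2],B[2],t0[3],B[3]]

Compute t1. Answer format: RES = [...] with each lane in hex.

→ t0 |f8|dd|25|ea|
→ t1 |25|12|ea|89|

RES = [0x25, 0x12, 0xea, 0x89]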